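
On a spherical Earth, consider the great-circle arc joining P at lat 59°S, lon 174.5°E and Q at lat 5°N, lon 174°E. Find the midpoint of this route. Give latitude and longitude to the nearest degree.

≈ lat 27°S, lon 174°E

Convert each endpoint to a unit vector on the sphere (x = cos φ cos λ, y = cos φ sin λ, z = sin φ).
The central angle between the endpoints is δ = arccos(p₁·p₂) ≈ 1.117 rad (64.0°).
Interpolate at f = 1/2 with slerp weights a = sin((1−f)δ)/sin δ ≈ 0.590, b = sin(fδ)/sin δ ≈ 0.590.
p = a·p₁ + b·p₂ ≈ (-0.886, 0.090, -0.454); φ = arcsin(p_z) ≈ -27.00°, λ = atan2(p_y, p_x) ≈ 174.17°.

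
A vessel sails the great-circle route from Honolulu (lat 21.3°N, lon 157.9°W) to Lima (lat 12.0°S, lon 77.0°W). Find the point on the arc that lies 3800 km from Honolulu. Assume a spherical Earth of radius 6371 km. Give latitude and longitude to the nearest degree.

≈ lat 10°N, lon 124°W

Convert each endpoint to a unit vector on the sphere (x = cos φ cos λ, y = cos φ sin λ, z = sin φ).
The central angle between the endpoints is δ = arccos(p₁·p₂) ≈ 1.502 rad (86.1°). The total great-circle distance is δ·R ≈ 1.502 × 6371 ≈ 9570 km, so the target fraction is f = 3800/9570 ≈ 0.397.
Interpolate at f ≈ 0.397 with slerp weights a = sin((1−f)δ)/sin δ ≈ 0.789, b = sin(fδ)/sin δ ≈ 0.563.
p = a·p₁ + b·p₂ ≈ (-0.557, -0.813, 0.169); φ = arcsin(p_z) ≈ 9.75°, λ = atan2(p_y, p_x) ≈ -124.41°.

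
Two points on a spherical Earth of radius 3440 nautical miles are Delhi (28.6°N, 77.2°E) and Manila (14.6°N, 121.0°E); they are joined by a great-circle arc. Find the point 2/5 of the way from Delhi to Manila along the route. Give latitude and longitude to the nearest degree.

≈ 24°N, 96°E

Write both endpoints as unit vectors p₁, p₂ with components (cos φ cos λ, cos φ sin λ, sin φ).
The central angle between the endpoints is δ = arccos(p₁·p₂) ≈ 0.747 rad (42.8°).
Interpolate at f = 2/5 with slerp weights a = sin((1−f)δ)/sin δ ≈ 0.638, b = sin(fδ)/sin δ ≈ 0.433.
p = a·p₁ + b·p₂ ≈ (-0.092, 0.905, 0.415); φ = arcsin(p_z) ≈ 24.49°, λ = atan2(p_y, p_x) ≈ 95.79°.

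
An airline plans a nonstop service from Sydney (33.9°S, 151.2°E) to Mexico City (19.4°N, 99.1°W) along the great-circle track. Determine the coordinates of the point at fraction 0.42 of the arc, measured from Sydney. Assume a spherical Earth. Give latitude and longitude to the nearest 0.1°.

≈ 17.3°S, 157.0°W

Convert each endpoint to a unit vector on the sphere (x = cos φ cos λ, y = cos φ sin λ, z = sin φ).
The central angle between the endpoints is δ = arccos(p₁·p₂) ≈ 2.037 rad (116.7°).
Interpolate at f = 0.42 with slerp weights a = sin((1−f)δ)/sin δ ≈ 1.035, b = sin(fδ)/sin δ ≈ 0.845.
p = a·p₁ + b·p₂ ≈ (-0.879, -0.373, -0.297); φ = arcsin(p_z) ≈ -17.27°, λ = atan2(p_y, p_x) ≈ -157.02°.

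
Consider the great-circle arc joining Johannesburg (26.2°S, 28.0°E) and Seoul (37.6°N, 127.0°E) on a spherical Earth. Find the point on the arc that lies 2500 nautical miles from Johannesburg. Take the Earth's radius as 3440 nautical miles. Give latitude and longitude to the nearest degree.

≈ 1°S, 62°E

Write both endpoints as unit vectors p₁, p₂ with components (cos φ cos λ, cos φ sin λ, sin φ).
The central angle between the endpoints is δ = arccos(p₁·p₂) ≈ 1.961 rad (112.4°). The total great-circle distance is δ·R ≈ 1.961 × 3440 ≈ 6747 nmi, so the target fraction is f = 2500/6747 ≈ 0.371.
Interpolate at f ≈ 0.371 with slerp weights a = sin((1−f)δ)/sin δ ≈ 1.021, b = sin(fδ)/sin δ ≈ 0.719.
p = a·p₁ + b·p₂ ≈ (0.466, 0.885, -0.012); φ = arcsin(p_z) ≈ -0.70°, λ = atan2(p_y, p_x) ≈ 62.22°.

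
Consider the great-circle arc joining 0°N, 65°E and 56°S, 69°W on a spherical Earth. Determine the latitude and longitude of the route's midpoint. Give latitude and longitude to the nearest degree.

≈ 49°S, 32°E

Convert each endpoint to a unit vector on the sphere (x = cos φ cos λ, y = cos φ sin λ, z = sin φ).
The central angle between the endpoints is δ = arccos(p₁·p₂) ≈ 1.970 rad (112.9°).
Interpolate at f = 1/2 with slerp weights a = sin((1−f)δ)/sin δ ≈ 0.904, b = sin(fδ)/sin δ ≈ 0.904.
p = a·p₁ + b·p₂ ≈ (0.563, 0.347, -0.750); φ = arcsin(p_z) ≈ -48.56°, λ = atan2(p_y, p_x) ≈ 31.66°.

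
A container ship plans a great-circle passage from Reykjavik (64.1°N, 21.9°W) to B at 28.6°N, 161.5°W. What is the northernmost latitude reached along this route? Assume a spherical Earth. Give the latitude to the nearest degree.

≈ 75°N

The great circle lies in the plane with unit normal n̂ = (p₁ × p₂)/|p₁ × p₂|.
Here n̂_z ≈ -0.251; the vertex latitude is φ_max = arccos|n̂_z| ≈ 75.5°.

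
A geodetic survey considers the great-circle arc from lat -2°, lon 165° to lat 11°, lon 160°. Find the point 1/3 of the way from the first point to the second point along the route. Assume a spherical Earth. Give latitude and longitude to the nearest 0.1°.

≈ lat 2.3°, lon 163.4°

The haversine formula gives a central angle δ ≈ 0.243 rad (13.9°) between the endpoints.
Interpolate at f = 1/3 with slerp weights a = sin((1−f)δ)/sin δ ≈ 0.670, b = sin(fδ)/sin δ ≈ 0.336.
p = a·p₁ + b·p₂ ≈ (-0.957, 0.286, 0.041); φ = arcsin(p_z) ≈ 2.34°, λ = atan2(p_y, p_x) ≈ 163.35°.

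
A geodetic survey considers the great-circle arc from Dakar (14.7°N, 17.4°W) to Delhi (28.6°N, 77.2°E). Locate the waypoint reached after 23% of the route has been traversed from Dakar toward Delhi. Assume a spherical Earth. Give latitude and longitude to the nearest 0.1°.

Convert each endpoint to a unit vector on the sphere (x = cos φ cos λ, y = cos φ sin λ, z = sin φ).
The central angle between the endpoints is δ = arccos(p₁·p₂) ≈ 1.517 rad (86.9°).
Interpolate at f = 0.23 with slerp weights a = sin((1−f)δ)/sin δ ≈ 0.921, b = sin(fδ)/sin δ ≈ 0.342.
p = a·p₁ + b·p₂ ≈ (0.917, 0.027, 0.398); φ = arcsin(p_z) ≈ 23.44°, λ = atan2(p_y, p_x) ≈ 1.67°.

≈ 23.4°N, 1.7°E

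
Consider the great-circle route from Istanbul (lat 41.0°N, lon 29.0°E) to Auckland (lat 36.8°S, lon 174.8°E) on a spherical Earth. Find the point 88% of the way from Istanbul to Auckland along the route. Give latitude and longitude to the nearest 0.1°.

Convert each endpoint to a unit vector on the sphere (x = cos φ cos λ, y = cos φ sin λ, z = sin φ).
The central angle between the endpoints is δ = arccos(p₁·p₂) ≈ 2.674 rad (153.2°).
Interpolate at f = 0.88 with slerp weights a = sin((1−f)δ)/sin δ ≈ 0.700, b = sin(fδ)/sin δ ≈ 1.574.
p = a·p₁ + b·p₂ ≈ (-0.793, 0.370, -0.484); φ = arcsin(p_z) ≈ -28.92°, λ = atan2(p_y, p_x) ≈ 154.96°.

≈ lat 28.9°S, lon 155.0°E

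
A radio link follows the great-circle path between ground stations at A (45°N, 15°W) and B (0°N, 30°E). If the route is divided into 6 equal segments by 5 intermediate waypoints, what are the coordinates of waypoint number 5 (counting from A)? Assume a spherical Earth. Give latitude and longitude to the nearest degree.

≈ (8°N, 24°E)

The haversine formula gives a central angle δ ≈ 1.047 rad (60.0°) between the endpoints.
Interpolate at f = 5/6 with slerp weights a = sin((1−f)δ)/sin δ ≈ 0.201, b = sin(fδ)/sin δ ≈ 0.885.
p = a·p₁ + b·p₂ ≈ (0.903, 0.406, 0.142); φ = arcsin(p_z) ≈ 8.15°, λ = atan2(p_y, p_x) ≈ 24.19°.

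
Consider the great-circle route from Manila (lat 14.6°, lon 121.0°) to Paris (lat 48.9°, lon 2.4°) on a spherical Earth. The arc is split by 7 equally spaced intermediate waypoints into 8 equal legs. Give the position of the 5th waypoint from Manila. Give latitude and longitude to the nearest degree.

The haversine formula gives a central angle δ ≈ 1.686 rad (96.6°) between the endpoints.
Interpolate at f = 5/8 with slerp weights a = sin((1−f)δ)/sin δ ≈ 0.595, b = sin(fδ)/sin δ ≈ 0.875.
p = a·p₁ + b·p₂ ≈ (0.278, 0.517, 0.809); φ = arcsin(p_z) ≈ 54.02°, λ = atan2(p_y, p_x) ≈ 61.73°.

≈ lat 54°, lon 62°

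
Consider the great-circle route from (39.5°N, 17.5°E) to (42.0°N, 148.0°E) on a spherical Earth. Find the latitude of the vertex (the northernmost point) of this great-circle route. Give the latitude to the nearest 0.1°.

The great circle lies in the plane with unit normal n̂ = (p₁ × p₂)/|p₁ × p₂|.
Here n̂_z ≈ +0.437; the vertex latitude is φ_max = arccos|n̂_z| ≈ 64.1°.

≈ 64.1°N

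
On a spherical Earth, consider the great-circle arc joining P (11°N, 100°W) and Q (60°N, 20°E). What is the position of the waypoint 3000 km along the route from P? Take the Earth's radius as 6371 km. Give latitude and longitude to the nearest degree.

The haversine formula gives a central angle δ ≈ 1.651 rad (94.6°) between the endpoints. The total great-circle distance is δ·R ≈ 1.651 × 6371 ≈ 10519 km, so the target fraction is f = 3000/10519 ≈ 0.285.
Interpolate at f ≈ 0.285 with slerp weights a = sin((1−f)δ)/sin δ ≈ 0.928, b = sin(fδ)/sin δ ≈ 0.455.
p = a·p₁ + b·p₂ ≈ (0.056, -0.819, 0.571); φ = arcsin(p_z) ≈ 34.83°, λ = atan2(p_y, p_x) ≈ -86.11°.

≈ (35°N, 86°W)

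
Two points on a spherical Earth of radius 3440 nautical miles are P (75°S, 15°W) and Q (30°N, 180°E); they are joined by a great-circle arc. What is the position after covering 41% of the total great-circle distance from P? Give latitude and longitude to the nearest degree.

≈ (49°S, 172°W)

Write both endpoints as unit vectors p₁, p₂ with components (cos φ cos λ, cos φ sin λ, sin φ).
The central angle between the endpoints is δ = arccos(p₁·p₂) ≈ 2.345 rad (134.4°).
Interpolate at f = 0.41 with slerp weights a = sin((1−f)δ)/sin δ ≈ 1.375, b = sin(fδ)/sin δ ≈ 1.148.
p = a·p₁ + b·p₂ ≈ (-0.650, -0.092, -0.754); φ = arcsin(p_z) ≈ -48.96°, λ = atan2(p_y, p_x) ≈ -171.94°.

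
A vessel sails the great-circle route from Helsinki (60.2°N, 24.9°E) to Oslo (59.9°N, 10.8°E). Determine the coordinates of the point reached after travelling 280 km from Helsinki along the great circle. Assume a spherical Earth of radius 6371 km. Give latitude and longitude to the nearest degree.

≈ (60°N, 20°E)

Write both endpoints as unit vectors p₁, p₂ with components (cos φ cos λ, cos φ sin λ, sin φ).
The central angle between the endpoints is δ = arccos(p₁·p₂) ≈ 0.123 rad (7.0°). The total great-circle distance is δ·R ≈ 0.123 × 6371 ≈ 782 km, so the target fraction is f = 280/782 ≈ 0.358.
Interpolate at f ≈ 0.358 with slerp weights a = sin((1−f)δ)/sin δ ≈ 0.643, b = sin(fδ)/sin δ ≈ 0.359.
p = a·p₁ + b·p₂ ≈ (0.467, 0.168, 0.868); φ = arcsin(p_z) ≈ 60.27°, λ = atan2(p_y, p_x) ≈ 19.83°.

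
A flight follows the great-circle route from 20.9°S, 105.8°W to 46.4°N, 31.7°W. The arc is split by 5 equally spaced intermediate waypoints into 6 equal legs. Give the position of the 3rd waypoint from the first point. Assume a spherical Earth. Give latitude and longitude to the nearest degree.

Convert each endpoint to a unit vector on the sphere (x = cos φ cos λ, y = cos φ sin λ, z = sin φ).
The central angle between the endpoints is δ = arccos(p₁·p₂) ≈ 1.653 rad (94.7°).
Interpolate at f = 3/6 with slerp weights a = sin((1−f)δ)/sin δ ≈ 0.738, b = sin(fδ)/sin δ ≈ 0.738.
p = a·p₁ + b·p₂ ≈ (0.245, -0.931, 0.271); φ = arcsin(p_z) ≈ 15.73°, λ = atan2(p_y, p_x) ≈ -75.24°.

≈ 16°N, 75°W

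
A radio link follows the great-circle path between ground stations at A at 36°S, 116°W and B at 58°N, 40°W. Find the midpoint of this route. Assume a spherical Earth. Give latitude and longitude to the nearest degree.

≈ 14°N, 87°W

Convert each endpoint to a unit vector on the sphere (x = cos φ cos λ, y = cos φ sin λ, z = sin φ).
The central angle between the endpoints is δ = arccos(p₁·p₂) ≈ 1.977 rad (113.3°).
Interpolate at f = 1/2 with slerp weights a = sin((1−f)δ)/sin δ ≈ 0.909, b = sin(fδ)/sin δ ≈ 0.909.
p = a·p₁ + b·p₂ ≈ (0.047, -0.970, 0.237); φ = arcsin(p_z) ≈ 13.68°, λ = atan2(p_y, p_x) ≈ -87.25°.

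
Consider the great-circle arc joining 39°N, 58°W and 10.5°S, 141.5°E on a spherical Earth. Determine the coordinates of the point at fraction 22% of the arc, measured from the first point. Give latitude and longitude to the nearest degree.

Convert each endpoint to a unit vector on the sphere (x = cos φ cos λ, y = cos φ sin λ, z = sin φ).
The central angle between the endpoints is δ = arccos(p₁·p₂) ≈ 2.559 rad (146.6°).
Interpolate at f = 0.22 with slerp weights a = sin((1−f)δ)/sin δ ≈ 1.656, b = sin(fδ)/sin δ ≈ 0.970.
p = a·p₁ + b·p₂ ≈ (-0.065, -0.497, 0.865); φ = arcsin(p_z) ≈ 59.89°, λ = atan2(p_y, p_x) ≈ -97.39°.

≈ 60°N, 97°W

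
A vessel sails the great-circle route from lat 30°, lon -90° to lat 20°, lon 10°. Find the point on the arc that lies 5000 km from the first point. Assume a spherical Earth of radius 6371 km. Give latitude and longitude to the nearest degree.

Write both endpoints as unit vectors p₁, p₂ with components (cos φ cos λ, cos φ sin λ, sin φ).
The central angle between the endpoints is δ = arccos(p₁·p₂) ≈ 1.541 rad (88.3°). The total great-circle distance is δ·R ≈ 1.541 × 6371 ≈ 9818 km, so the target fraction is f = 5000/9818 ≈ 0.509.
Interpolate at f ≈ 0.509 with slerp weights a = sin((1−f)δ)/sin δ ≈ 0.687, b = sin(fδ)/sin δ ≈ 0.707.
p = a·p₁ + b·p₂ ≈ (0.654, -0.479, 0.585); φ = arcsin(p_z) ≈ 35.81°, λ = atan2(p_y, p_x) ≈ -36.22°.

≈ lat 36°, lon -36°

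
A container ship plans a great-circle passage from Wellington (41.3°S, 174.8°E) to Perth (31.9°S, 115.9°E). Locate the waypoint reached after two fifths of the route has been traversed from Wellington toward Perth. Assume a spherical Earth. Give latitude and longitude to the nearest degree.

The haversine formula gives a central angle δ ≈ 0.825 rad (47.3°) between the endpoints.
Interpolate at f = 2/5 with slerp weights a = sin((1−f)δ)/sin δ ≈ 0.647, b = sin(fδ)/sin δ ≈ 0.441.
p = a·p₁ + b·p₂ ≈ (-0.647, 0.381, -0.660); φ = arcsin(p_z) ≈ -41.30°, λ = atan2(p_y, p_x) ≈ 149.53°.

≈ (41°S, 150°E)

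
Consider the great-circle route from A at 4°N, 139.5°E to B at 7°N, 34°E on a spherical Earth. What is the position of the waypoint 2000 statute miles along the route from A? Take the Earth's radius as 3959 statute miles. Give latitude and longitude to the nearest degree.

Write both endpoints as unit vectors p₁, p₂ with components (cos φ cos λ, cos φ sin λ, sin φ).
The central angle between the endpoints is δ = arccos(p₁·p₂) ≈ 1.830 rad (104.8°). The total great-circle distance is δ·R ≈ 1.830 × 3959 ≈ 7244 mi, so the target fraction is f = 2000/7244 ≈ 0.276.
Interpolate at f ≈ 0.276 with slerp weights a = sin((1−f)δ)/sin δ ≈ 1.003, b = sin(fδ)/sin δ ≈ 0.501.
p = a·p₁ + b·p₂ ≈ (-0.349, 0.928, 0.131); φ = arcsin(p_z) ≈ 7.53°, λ = atan2(p_y, p_x) ≈ 110.62°.

≈ 8°N, 111°E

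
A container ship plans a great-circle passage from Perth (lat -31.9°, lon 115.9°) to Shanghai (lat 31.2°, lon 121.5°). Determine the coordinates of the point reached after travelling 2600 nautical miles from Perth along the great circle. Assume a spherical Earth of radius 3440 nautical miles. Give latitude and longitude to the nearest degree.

≈ lat 11°, lon 120°

The haversine formula gives a central angle δ ≈ 1.105 rad (63.3°) between the endpoints. The total great-circle distance is δ·R ≈ 1.105 × 3440 ≈ 3802 nmi, so the target fraction is f = 2600/3802 ≈ 0.684.
Interpolate at f ≈ 0.684 with slerp weights a = sin((1−f)δ)/sin δ ≈ 0.383, b = sin(fδ)/sin δ ≈ 0.768.
p = a·p₁ + b·p₂ ≈ (-0.485, 0.852, 0.195); φ = arcsin(p_z) ≈ 11.26°, λ = atan2(p_y, p_x) ≈ 119.65°.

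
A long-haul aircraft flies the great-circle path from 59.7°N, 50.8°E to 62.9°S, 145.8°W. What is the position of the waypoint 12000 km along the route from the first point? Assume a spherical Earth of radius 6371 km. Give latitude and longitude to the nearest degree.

Write both endpoints as unit vectors p₁, p₂ with components (cos φ cos λ, cos φ sin λ, sin φ).
The central angle between the endpoints is δ = arccos(p₁·p₂) ≈ 2.992 rad (171.4°). The total great-circle distance is δ·R ≈ 2.992 × 6371 ≈ 19063 km, so the target fraction is f = 12000/19063 ≈ 0.629.
Interpolate at f ≈ 0.629 with slerp weights a = sin((1−f)δ)/sin δ ≈ 6.014, b = sin(fδ)/sin δ ≈ 6.393.
p = a·p₁ + b·p₂ ≈ (-0.491, 0.714, -0.499); φ = arcsin(p_z) ≈ -29.90°, λ = atan2(p_y, p_x) ≈ 124.50°.

≈ 30°S, 124°E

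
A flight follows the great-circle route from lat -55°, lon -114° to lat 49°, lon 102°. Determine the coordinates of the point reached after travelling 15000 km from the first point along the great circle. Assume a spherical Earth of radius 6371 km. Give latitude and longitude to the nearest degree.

Convert each endpoint to a unit vector on the sphere (x = cos φ cos λ, y = cos φ sin λ, z = sin φ).
The central angle between the endpoints is δ = arccos(p₁·p₂) ≈ 2.746 rad (157.3°). The total great-circle distance is δ·R ≈ 2.746 × 6371 ≈ 17493 km, so the target fraction is f = 15000/17493 ≈ 0.857.
Interpolate at f ≈ 0.857 with slerp weights a = sin((1−f)δ)/sin δ ≈ 0.989, b = sin(fδ)/sin δ ≈ 1.837.
p = a·p₁ + b·p₂ ≈ (-0.481, 0.661, 0.576); φ = arcsin(p_z) ≈ 35.18°, λ = atan2(p_y, p_x) ≈ 126.08°.

≈ lat 35°, lon 126°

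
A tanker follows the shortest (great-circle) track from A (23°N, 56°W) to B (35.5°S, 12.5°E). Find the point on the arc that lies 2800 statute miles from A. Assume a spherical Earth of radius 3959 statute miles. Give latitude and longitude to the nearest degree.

≈ (5°S, 26°W)

Convert each endpoint to a unit vector on the sphere (x = cos φ cos λ, y = cos φ sin λ, z = sin φ).
The central angle between the endpoints is δ = arccos(p₁·p₂) ≈ 1.523 rad (87.3°). The total great-circle distance is δ·R ≈ 1.523 × 3959 ≈ 6030 mi, so the target fraction is f = 2800/6030 ≈ 0.464.
Interpolate at f ≈ 0.464 with slerp weights a = sin((1−f)δ)/sin δ ≈ 0.729, b = sin(fδ)/sin δ ≈ 0.650.
p = a·p₁ + b·p₂ ≈ (0.892, -0.442, -0.093); φ = arcsin(p_z) ≈ -5.33°, λ = atan2(p_y, p_x) ≈ -26.34°.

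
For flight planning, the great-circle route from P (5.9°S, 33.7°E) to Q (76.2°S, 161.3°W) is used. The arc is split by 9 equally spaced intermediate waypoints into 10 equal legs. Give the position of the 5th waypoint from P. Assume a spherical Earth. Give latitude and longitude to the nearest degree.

Convert each endpoint to a unit vector on the sphere (x = cos φ cos λ, y = cos φ sin λ, z = sin φ).
The central angle between the endpoints is δ = arccos(p₁·p₂) ≈ 1.701 rad (97.4°).
Interpolate at f = 5/10 with slerp weights a = sin((1−f)δ)/sin δ ≈ 0.758, b = sin(fδ)/sin δ ≈ 0.758.
p = a·p₁ + b·p₂ ≈ (0.456, 0.360, -0.814); φ = arcsin(p_z) ≈ -54.47°, λ = atan2(p_y, p_x) ≈ 38.32°.

≈ (54°S, 38°E)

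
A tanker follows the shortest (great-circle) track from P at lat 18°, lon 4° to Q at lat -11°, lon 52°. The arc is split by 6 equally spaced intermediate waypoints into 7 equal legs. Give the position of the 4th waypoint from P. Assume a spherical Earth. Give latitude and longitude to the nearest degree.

≈ lat 2°, lon 32°

From cos δ = sin φ₁ sin φ₂ + cos φ₁ cos φ₂ cos Δλ, the central angle is δ ≈ 0.969 rad (55.5°).
Interpolate at f = 4/7 with slerp weights a = sin((1−f)δ)/sin δ ≈ 0.490, b = sin(fδ)/sin δ ≈ 0.638.
p = a·p₁ + b·p₂ ≈ (0.850, 0.526, 0.030); φ = arcsin(p_z) ≈ 1.69°, λ = atan2(p_y, p_x) ≈ 31.75°.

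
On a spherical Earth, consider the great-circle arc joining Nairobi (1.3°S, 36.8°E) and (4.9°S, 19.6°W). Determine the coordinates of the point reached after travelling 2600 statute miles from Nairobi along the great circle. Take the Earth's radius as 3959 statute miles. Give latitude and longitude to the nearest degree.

Write both endpoints as unit vectors p₁, p₂ with components (cos φ cos λ, cos φ sin λ, sin φ).
The central angle between the endpoints is δ = arccos(p₁·p₂) ≈ 0.985 rad (56.4°). The total great-circle distance is δ·R ≈ 0.985 × 3959 ≈ 3898 mi, so the target fraction is f = 2600/3898 ≈ 0.667.
Interpolate at f ≈ 0.667 with slerp weights a = sin((1−f)δ)/sin δ ≈ 0.387, b = sin(fδ)/sin δ ≈ 0.733.
p = a·p₁ + b·p₂ ≈ (0.997, -0.013, -0.071); φ = arcsin(p_z) ≈ -4.09°, λ = atan2(p_y, p_x) ≈ -0.77°.

≈ (4°S, 1°W)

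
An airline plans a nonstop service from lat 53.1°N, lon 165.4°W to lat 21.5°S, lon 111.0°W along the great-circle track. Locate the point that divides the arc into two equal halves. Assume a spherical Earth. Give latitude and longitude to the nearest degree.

≈ lat 18°N, lon 132°W

From cos δ = sin φ₁ sin φ₂ + cos φ₁ cos φ₂ cos Δλ, the central angle is δ ≈ 1.539 rad (88.2°).
Interpolate at f = 1/2 with slerp weights a = sin((1−f)δ)/sin δ ≈ 0.696, b = sin(fδ)/sin δ ≈ 0.696.
p = a·p₁ + b·p₂ ≈ (-0.636, -0.710, 0.302); φ = arcsin(p_z) ≈ 17.55°, λ = atan2(p_y, p_x) ≈ -131.88°.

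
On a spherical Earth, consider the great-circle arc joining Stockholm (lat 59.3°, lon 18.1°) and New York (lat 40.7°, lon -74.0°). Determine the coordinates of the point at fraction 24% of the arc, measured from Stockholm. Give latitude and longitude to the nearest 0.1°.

From cos δ = sin φ₁ sin φ₂ + cos φ₁ cos φ₂ cos Δλ, the central angle is δ ≈ 0.993 rad (56.9°).
Interpolate at f = 0.24 with slerp weights a = sin((1−f)δ)/sin δ ≈ 0.818, b = sin(fδ)/sin δ ≈ 0.282.
p = a·p₁ + b·p₂ ≈ (0.456, -0.076, 0.887); φ = arcsin(p_z) ≈ 62.49°, λ = atan2(p_y, p_x) ≈ -9.42°.

≈ lat 62.5°, lon -9.4°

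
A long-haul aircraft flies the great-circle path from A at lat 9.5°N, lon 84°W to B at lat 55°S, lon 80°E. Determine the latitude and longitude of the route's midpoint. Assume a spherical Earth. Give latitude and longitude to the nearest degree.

From cos δ = sin φ₁ sin φ₂ + cos φ₁ cos φ₂ cos Δλ, the central angle is δ ≈ 2.317 rad (132.8°).
Interpolate at f = 1/2 with slerp weights a = sin((1−f)δ)/sin δ ≈ 1.248, b = sin(fδ)/sin δ ≈ 1.248.
p = a·p₁ + b·p₂ ≈ (0.253, -0.519, -0.816); φ = arcsin(p_z) ≈ -54.72°, λ = atan2(p_y, p_x) ≈ -64.02°.

≈ lat 55°S, lon 64°W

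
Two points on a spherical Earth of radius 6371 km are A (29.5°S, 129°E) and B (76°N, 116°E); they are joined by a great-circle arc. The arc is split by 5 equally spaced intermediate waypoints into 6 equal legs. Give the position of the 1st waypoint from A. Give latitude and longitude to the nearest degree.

≈ (12°S, 128°E)

Convert each endpoint to a unit vector on the sphere (x = cos φ cos λ, y = cos φ sin λ, z = sin φ).
The central angle between the endpoints is δ = arccos(p₁·p₂) ≈ 1.847 rad (105.8°).
Interpolate at f = 1/6 with slerp weights a = sin((1−f)δ)/sin δ ≈ 1.039, b = sin(fδ)/sin δ ≈ 0.315.
p = a·p₁ + b·p₂ ≈ (-0.602, 0.771, -0.206); φ = arcsin(p_z) ≈ -11.89°, λ = atan2(p_y, p_x) ≈ 128.00°.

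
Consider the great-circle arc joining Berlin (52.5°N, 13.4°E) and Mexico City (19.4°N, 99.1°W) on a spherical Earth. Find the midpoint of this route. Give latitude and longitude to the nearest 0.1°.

≈ 51.2°N, 60.7°W

Convert each endpoint to a unit vector on the sphere (x = cos φ cos λ, y = cos φ sin λ, z = sin φ).
The central angle between the endpoints is δ = arccos(p₁·p₂) ≈ 1.527 rad (87.5°).
Interpolate at f = 1/2 with slerp weights a = sin((1−f)δ)/sin δ ≈ 0.692, b = sin(fδ)/sin δ ≈ 0.692.
p = a·p₁ + b·p₂ ≈ (0.307, -0.547, 0.779); φ = arcsin(p_z) ≈ 51.17°, λ = atan2(p_y, p_x) ≈ -60.73°.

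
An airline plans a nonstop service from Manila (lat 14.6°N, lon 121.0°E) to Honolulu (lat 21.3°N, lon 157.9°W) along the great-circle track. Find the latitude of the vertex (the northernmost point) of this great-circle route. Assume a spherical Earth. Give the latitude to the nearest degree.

≈ 24°N

The great circle lies in the plane with unit normal n̂ = (p₁ × p₂)/|p₁ × p₂|.
Here n̂_z ≈ +0.916; the vertex latitude is φ_max = arccos|n̂_z| ≈ 23.7°.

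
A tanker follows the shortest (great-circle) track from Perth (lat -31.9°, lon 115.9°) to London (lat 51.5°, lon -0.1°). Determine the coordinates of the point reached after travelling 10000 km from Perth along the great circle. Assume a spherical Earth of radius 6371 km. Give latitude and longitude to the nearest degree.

The haversine formula gives a central angle δ ≈ 2.272 rad (130.2°) between the endpoints. The total great-circle distance is δ·R ≈ 2.272 × 6371 ≈ 14476 km, so the target fraction is f = 10000/14476 ≈ 0.691.
Interpolate at f ≈ 0.691 with slerp weights a = sin((1−f)δ)/sin δ ≈ 0.846, b = sin(fδ)/sin δ ≈ 1.309.
p = a·p₁ + b·p₂ ≈ (0.501, 0.644, 0.577); φ = arcsin(p_z) ≈ 35.27°, λ = atan2(p_y, p_x) ≈ 52.13°.

≈ lat 35°, lon 52°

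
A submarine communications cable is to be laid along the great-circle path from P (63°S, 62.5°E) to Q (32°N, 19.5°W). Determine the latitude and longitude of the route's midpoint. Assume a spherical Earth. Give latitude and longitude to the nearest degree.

The haversine formula gives a central angle δ ≈ 2.003 rad (114.7°) between the endpoints.
Interpolate at f = 1/2 with slerp weights a = sin((1−f)δ)/sin δ ≈ 0.927, b = sin(fδ)/sin δ ≈ 0.927.
p = a·p₁ + b·p₂ ≈ (0.936, 0.111, -0.335); φ = arcsin(p_z) ≈ -19.56°, λ = atan2(p_y, p_x) ≈ 6.76°.

≈ (20°S, 7°E)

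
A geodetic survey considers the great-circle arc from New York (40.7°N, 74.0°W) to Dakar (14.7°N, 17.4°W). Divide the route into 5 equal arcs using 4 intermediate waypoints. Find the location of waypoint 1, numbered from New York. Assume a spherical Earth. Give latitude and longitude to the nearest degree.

≈ 38°N, 60°W

From cos δ = sin φ₁ sin φ₂ + cos φ₁ cos φ₂ cos Δλ, the central angle is δ ≈ 0.965 rad (55.3°).
Interpolate at f = 1/5 with slerp weights a = sin((1−f)δ)/sin δ ≈ 0.849, b = sin(fδ)/sin δ ≈ 0.233.
p = a·p₁ + b·p₂ ≈ (0.393, -0.686, 0.613); φ = arcsin(p_z) ≈ 37.78°, λ = atan2(p_y, p_x) ≈ -60.21°.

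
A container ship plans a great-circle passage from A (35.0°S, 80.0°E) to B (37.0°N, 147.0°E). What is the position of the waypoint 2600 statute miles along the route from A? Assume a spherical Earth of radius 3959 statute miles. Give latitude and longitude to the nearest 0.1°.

≈ (6.7°S, 107.0°E)

From cos δ = sin φ₁ sin φ₂ + cos φ₁ cos φ₂ cos Δλ, the central angle is δ ≈ 1.660 rad (95.1°). The total great-circle distance is δ·R ≈ 1.660 × 3959 ≈ 6574 mi, so the target fraction is f = 2600/6574 ≈ 0.396.
Interpolate at f ≈ 0.396 with slerp weights a = sin((1−f)δ)/sin δ ≈ 0.847, b = sin(fδ)/sin δ ≈ 0.613.
p = a·p₁ + b·p₂ ≈ (-0.290, 0.950, -0.117); φ = arcsin(p_z) ≈ -6.71°, λ = atan2(p_y, p_x) ≈ 106.98°.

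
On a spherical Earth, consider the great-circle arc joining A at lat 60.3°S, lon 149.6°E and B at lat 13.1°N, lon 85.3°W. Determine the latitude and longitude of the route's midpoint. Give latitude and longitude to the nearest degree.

≈ lat 39°S, lon 116°W

Write both endpoints as unit vectors p₁, p₂ with components (cos φ cos λ, cos φ sin λ, sin φ).
The central angle between the endpoints is δ = arccos(p₁·p₂) ≈ 2.065 rad (118.3°).
Interpolate at f = 1/2 with slerp weights a = sin((1−f)δ)/sin δ ≈ 0.975, b = sin(fδ)/sin δ ≈ 0.975.
p = a·p₁ + b·p₂ ≈ (-0.339, -0.702, -0.626); φ = arcsin(p_z) ≈ -38.76°, λ = atan2(p_y, p_x) ≈ -115.77°.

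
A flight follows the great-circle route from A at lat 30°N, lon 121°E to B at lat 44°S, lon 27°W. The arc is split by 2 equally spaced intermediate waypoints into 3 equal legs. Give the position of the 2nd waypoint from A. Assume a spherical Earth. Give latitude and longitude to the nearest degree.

Write both endpoints as unit vectors p₁, p₂ with components (cos φ cos λ, cos φ sin λ, sin φ).
The central angle between the endpoints is δ = arccos(p₁·p₂) ≈ 2.638 rad (151.1°).
Interpolate at f = 2/3 with slerp weights a = sin((1−f)δ)/sin δ ≈ 1.595, b = sin(fδ)/sin δ ≈ 2.034.
p = a·p₁ + b·p₂ ≈ (0.592, 0.520, -0.616); φ = arcsin(p_z) ≈ -38.00°, λ = atan2(p_y, p_x) ≈ 41.25°.

≈ lat 38°S, lon 41°E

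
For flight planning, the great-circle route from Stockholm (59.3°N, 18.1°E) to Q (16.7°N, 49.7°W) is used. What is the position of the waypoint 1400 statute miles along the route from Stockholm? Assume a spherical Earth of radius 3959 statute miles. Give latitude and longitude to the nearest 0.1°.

From cos δ = sin φ₁ sin φ₂ + cos φ₁ cos φ₂ cos Δλ, the central angle is δ ≈ 1.124 rad (64.4°). The total great-circle distance is δ·R ≈ 1.124 × 3959 ≈ 4451 mi, so the target fraction is f = 1400/4451 ≈ 0.315.
Interpolate at f ≈ 0.315 with slerp weights a = sin((1−f)δ)/sin δ ≈ 0.772, b = sin(fδ)/sin δ ≈ 0.384.
p = a·p₁ + b·p₂ ≈ (0.613, -0.158, 0.774); φ = arcsin(p_z) ≈ 50.75°, λ = atan2(p_y, p_x) ≈ -14.46°.

≈ (50.8°N, 14.5°W)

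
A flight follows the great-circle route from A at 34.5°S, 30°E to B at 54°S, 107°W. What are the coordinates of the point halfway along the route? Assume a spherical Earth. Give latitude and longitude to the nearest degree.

From cos δ = sin φ₁ sin φ₂ + cos φ₁ cos φ₂ cos Δλ, the central angle is δ ≈ 1.467 rad (84.0°).
Interpolate at f = 1/2 with slerp weights a = sin((1−f)δ)/sin δ ≈ 0.673, b = sin(fδ)/sin δ ≈ 0.673.
p = a·p₁ + b·p₂ ≈ (0.365, -0.101, -0.926); φ = arcsin(p_z) ≈ -67.77°, λ = atan2(p_y, p_x) ≈ -15.48°.

≈ 68°S, 15°W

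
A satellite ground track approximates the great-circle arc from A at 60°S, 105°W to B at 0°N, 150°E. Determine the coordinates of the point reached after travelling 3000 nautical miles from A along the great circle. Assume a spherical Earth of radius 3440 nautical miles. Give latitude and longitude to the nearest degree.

≈ 40°S, 178°E

From cos δ = sin φ₁ sin φ₂ + cos φ₁ cos φ₂ cos Δλ, the central angle is δ ≈ 1.701 rad (97.4°). The total great-circle distance is δ·R ≈ 1.701 × 3440 ≈ 5850 nmi, so the target fraction is f = 3000/5850 ≈ 0.513.
Interpolate at f ≈ 0.513 with slerp weights a = sin((1−f)δ)/sin δ ≈ 0.743, b = sin(fδ)/sin δ ≈ 0.772.
p = a·p₁ + b·p₂ ≈ (-0.765, 0.027, -0.644); φ = arcsin(p_z) ≈ -40.06°, λ = atan2(p_y, p_x) ≈ 177.97°.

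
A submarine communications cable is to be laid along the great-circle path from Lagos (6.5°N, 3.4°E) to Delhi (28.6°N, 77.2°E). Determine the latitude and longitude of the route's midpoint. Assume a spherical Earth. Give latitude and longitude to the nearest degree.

Convert each endpoint to a unit vector on the sphere (x = cos φ cos λ, y = cos φ sin λ, z = sin φ).
The central angle between the endpoints is δ = arccos(p₁·p₂) ≈ 1.269 rad (72.7°).
Interpolate at f = 1/2 with slerp weights a = sin((1−f)δ)/sin δ ≈ 0.621, b = sin(fδ)/sin δ ≈ 0.621.
p = a·p₁ + b·p₂ ≈ (0.736, 0.568, 0.367); φ = arcsin(p_z) ≈ 21.56°, λ = atan2(p_y, p_x) ≈ 37.65°.

≈ 22°N, 38°E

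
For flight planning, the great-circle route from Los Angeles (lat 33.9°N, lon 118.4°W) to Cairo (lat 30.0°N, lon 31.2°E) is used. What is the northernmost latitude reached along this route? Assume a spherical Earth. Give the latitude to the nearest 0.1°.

The great circle lies in the plane with unit normal n̂ = (p₁ × p₂)/|p₁ × p₂|.
Here n̂_z ≈ +0.387; the vertex latitude is φ_max = arccos|n̂_z| ≈ 67.2°.
Check via Clairaut: cos φ_max = |cos φ₁| · sin C = cos(33.9°)·sin(27.8°) ≈ 0.387, again giving ≈ 67.2°.

≈ 67.2°N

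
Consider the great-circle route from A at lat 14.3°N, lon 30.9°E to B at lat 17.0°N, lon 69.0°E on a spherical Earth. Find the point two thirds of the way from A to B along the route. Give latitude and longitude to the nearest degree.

Convert each endpoint to a unit vector on the sphere (x = cos φ cos λ, y = cos φ sin λ, z = sin φ).
The central angle between the endpoints is δ = arccos(p₁·p₂) ≈ 0.641 rad (36.7°).
Interpolate at f = 2/3 with slerp weights a = sin((1−f)δ)/sin δ ≈ 0.355, b = sin(fδ)/sin δ ≈ 0.693.
p = a·p₁ + b·p₂ ≈ (0.532, 0.795, 0.290); φ = arcsin(p_z) ≈ 16.87°, λ = atan2(p_y, p_x) ≈ 56.20°.

≈ lat 17°N, lon 56°E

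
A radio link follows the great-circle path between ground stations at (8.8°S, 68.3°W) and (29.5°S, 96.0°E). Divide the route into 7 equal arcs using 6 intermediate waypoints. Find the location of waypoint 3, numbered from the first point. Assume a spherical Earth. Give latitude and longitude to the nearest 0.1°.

From cos δ = sin φ₁ sin φ₂ + cos φ₁ cos φ₂ cos Δλ, the central angle is δ ≈ 2.423 rad (138.8°).
Interpolate at f = 3/7 with slerp weights a = sin((1−f)δ)/sin δ ≈ 1.493, b = sin(fδ)/sin δ ≈ 1.309.
p = a·p₁ + b·p₂ ≈ (0.426, -0.238, -0.873); φ = arcsin(p_z) ≈ -60.78°, λ = atan2(p_y, p_x) ≈ -29.15°.

≈ (60.8°S, 29.1°W)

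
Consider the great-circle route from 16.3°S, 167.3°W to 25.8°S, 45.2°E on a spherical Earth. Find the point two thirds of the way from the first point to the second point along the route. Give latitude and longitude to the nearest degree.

Convert each endpoint to a unit vector on the sphere (x = cos φ cos λ, y = cos φ sin λ, z = sin φ).
The central angle between the endpoints is δ = arccos(p₁·p₂) ≈ 2.223 rad (127.3°).
Interpolate at f = 2/3 with slerp weights a = sin((1−f)δ)/sin δ ≈ 0.849, b = sin(fδ)/sin δ ≈ 1.253.
p = a·p₁ + b·p₂ ≈ (-0.000, 0.621, -0.784); φ = arcsin(p_z) ≈ -51.59°, λ = atan2(p_y, p_x) ≈ 90.01°.

≈ 52°S, 90°E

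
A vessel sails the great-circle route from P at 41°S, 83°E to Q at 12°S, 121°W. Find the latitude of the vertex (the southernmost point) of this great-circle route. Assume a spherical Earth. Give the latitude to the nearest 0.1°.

The great circle lies in the plane with unit normal n̂ = (p₁ × p₂)/|p₁ × p₂|.
Here n̂_z ≈ +0.356; the vertex latitude is φ_max = arccos|n̂_z| ≈ 69.1°.

≈ 69.1°S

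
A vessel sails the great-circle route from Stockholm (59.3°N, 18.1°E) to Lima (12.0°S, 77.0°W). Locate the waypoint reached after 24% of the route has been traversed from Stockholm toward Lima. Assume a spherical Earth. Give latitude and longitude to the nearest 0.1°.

Convert each endpoint to a unit vector on the sphere (x = cos φ cos λ, y = cos φ sin λ, z = sin φ).
The central angle between the endpoints is δ = arccos(p₁·p₂) ≈ 1.796 rad (102.9°).
Interpolate at f = 0.24 with slerp weights a = sin((1−f)δ)/sin δ ≈ 1.004, b = sin(fδ)/sin δ ≈ 0.429.
p = a·p₁ + b·p₂ ≈ (0.582, -0.249, 0.774); φ = arcsin(p_z) ≈ 50.75°, λ = atan2(p_y, p_x) ≈ -23.19°.

≈ 50.7°N, 23.2°W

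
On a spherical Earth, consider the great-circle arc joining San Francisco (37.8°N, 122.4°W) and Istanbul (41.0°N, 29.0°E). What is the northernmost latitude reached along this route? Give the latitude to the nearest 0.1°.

The great circle lies in the plane with unit normal n̂ = (p₁ × p₂)/|p₁ × p₂|.
Here n̂_z ≈ +0.288; the vertex latitude is φ_max = arccos|n̂_z| ≈ 73.3°.
Check via Clairaut: cos φ_max = |cos φ₁| · sin C = cos(37.8°)·sin(21.3°) ≈ 0.288, again giving ≈ 73.3°.

≈ 73.3°N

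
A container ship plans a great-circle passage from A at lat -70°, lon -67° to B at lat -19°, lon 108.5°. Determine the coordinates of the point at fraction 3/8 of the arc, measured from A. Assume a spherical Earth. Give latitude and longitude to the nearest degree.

Convert each endpoint to a unit vector on the sphere (x = cos φ cos λ, y = cos φ sin λ, z = sin φ).
The central angle between the endpoints is δ = arccos(p₁·p₂) ≈ 1.587 rad (90.9°).
Interpolate at f = 3/8 with slerp weights a = sin((1−f)δ)/sin δ ≈ 0.837, b = sin(fδ)/sin δ ≈ 0.561.
p = a·p₁ + b·p₂ ≈ (-0.056, 0.239, -0.969); φ = arcsin(p_z) ≈ -75.77°, λ = atan2(p_y, p_x) ≈ 103.25°.

≈ lat -76°, lon 103°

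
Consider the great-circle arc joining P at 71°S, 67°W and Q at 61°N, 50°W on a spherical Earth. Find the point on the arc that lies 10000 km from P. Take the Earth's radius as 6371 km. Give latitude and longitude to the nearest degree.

≈ 19°N, 55°W

From cos δ = sin φ₁ sin φ₂ + cos φ₁ cos φ₂ cos Δλ, the central angle is δ ≈ 2.313 rad (132.5°). The total great-circle distance is δ·R ≈ 2.313 × 6371 ≈ 14737 km, so the target fraction is f = 10000/14737 ≈ 0.679.
Interpolate at f ≈ 0.679 with slerp weights a = sin((1−f)δ)/sin δ ≈ 0.919, b = sin(fδ)/sin δ ≈ 1.357.
p = a·p₁ + b·p₂ ≈ (0.540, -0.779, 0.318); φ = arcsin(p_z) ≈ 18.56°, λ = atan2(p_y, p_x) ≈ -55.29°.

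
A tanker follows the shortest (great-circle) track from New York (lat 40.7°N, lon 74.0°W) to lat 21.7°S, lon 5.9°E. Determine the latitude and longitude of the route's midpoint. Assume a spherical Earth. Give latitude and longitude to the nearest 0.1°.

≈ lat 12.3°N, lon 29.2°W

Convert each endpoint to a unit vector on the sphere (x = cos φ cos λ, y = cos φ sin λ, z = sin φ).
The central angle between the endpoints is δ = arccos(p₁·p₂) ≈ 1.689 rad (96.8°).
Interpolate at f = 1/2 with slerp weights a = sin((1−f)δ)/sin δ ≈ 0.753, b = sin(fδ)/sin δ ≈ 0.753.
p = a·p₁ + b·p₂ ≈ (0.853, -0.477, 0.213); φ = arcsin(p_z) ≈ 12.27°, λ = atan2(p_y, p_x) ≈ -29.20°.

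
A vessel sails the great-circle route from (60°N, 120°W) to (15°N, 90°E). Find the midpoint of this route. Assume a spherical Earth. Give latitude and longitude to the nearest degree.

Write both endpoints as unit vectors p₁, p₂ with components (cos φ cos λ, cos φ sin λ, sin φ).
The central angle between the endpoints is δ = arccos(p₁·p₂) ≈ 1.766 rad (101.2°).
Interpolate at f = 1/2 with slerp weights a = sin((1−f)δ)/sin δ ≈ 0.788, b = sin(fδ)/sin δ ≈ 0.788.
p = a·p₁ + b·p₂ ≈ (-0.197, 0.420, 0.886); φ = arcsin(p_z) ≈ 62.38°, λ = atan2(p_y, p_x) ≈ 115.13°.

≈ (62°N, 115°E)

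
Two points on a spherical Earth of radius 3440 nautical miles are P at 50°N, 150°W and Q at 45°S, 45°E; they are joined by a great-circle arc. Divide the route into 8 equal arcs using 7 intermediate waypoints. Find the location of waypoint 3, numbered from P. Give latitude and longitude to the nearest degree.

Write both endpoints as unit vectors p₁, p₂ with components (cos φ cos λ, cos φ sin λ, sin φ).
The central angle between the endpoints is δ = arccos(p₁·p₂) ≈ 2.945 rad (168.7°).
Interpolate at f = 3/8 with slerp weights a = sin((1−f)δ)/sin δ ≈ 4.931, b = sin(fδ)/sin δ ≈ 4.569.
p = a·p₁ + b·p₂ ≈ (-0.460, 0.700, 0.546); φ = arcsin(p_z) ≈ 33.11°, λ = atan2(p_y, p_x) ≈ 123.33°.

≈ 33°N, 123°E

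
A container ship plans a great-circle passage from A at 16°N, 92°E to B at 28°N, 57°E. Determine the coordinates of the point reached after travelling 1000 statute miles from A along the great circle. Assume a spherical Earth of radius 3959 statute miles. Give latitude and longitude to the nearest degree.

From cos δ = sin φ₁ sin φ₂ + cos φ₁ cos φ₂ cos Δλ, the central angle is δ ≈ 0.601 rad (34.4°). The total great-circle distance is δ·R ≈ 0.601 × 3959 ≈ 2380 mi, so the target fraction is f = 1000/2380 ≈ 0.420.
Interpolate at f ≈ 0.420 with slerp weights a = sin((1−f)δ)/sin δ ≈ 0.604, b = sin(fδ)/sin δ ≈ 0.442.
p = a·p₁ + b·p₂ ≈ (0.192, 0.907, 0.374); φ = arcsin(p_z) ≈ 21.96°, λ = atan2(p_y, p_x) ≈ 78.04°.

≈ 22°N, 78°E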